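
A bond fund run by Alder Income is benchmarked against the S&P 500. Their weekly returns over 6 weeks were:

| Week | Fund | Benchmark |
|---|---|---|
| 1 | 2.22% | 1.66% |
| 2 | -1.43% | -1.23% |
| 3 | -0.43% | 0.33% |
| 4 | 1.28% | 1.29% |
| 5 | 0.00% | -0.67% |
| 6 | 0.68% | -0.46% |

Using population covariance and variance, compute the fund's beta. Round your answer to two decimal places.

0.96

r̄p = 0.3867%,  r̄m = 0.1533%
Cov = Σ(rp − r̄p)(rm − r̄m) / 6 = 1.0475
Var(rm) = Σ(rm − r̄m)² / 6 = 1.0935
β = Cov / Var = 1.0475 / 1.0935 = 0.9579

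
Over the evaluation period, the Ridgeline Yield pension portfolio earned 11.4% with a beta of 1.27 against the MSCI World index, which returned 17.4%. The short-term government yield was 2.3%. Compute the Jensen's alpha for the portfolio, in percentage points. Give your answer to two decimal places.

-10.08

CAPM expected return = Rf + β(Rm − Rf) = 2.3% + 1.27 × (17.4% − 2.3%) = 2.3 + 1.27 × 15.10 = 21.4770%
Jensen's α = Rp − E[R] = 11.4% − 21.4770% = -10.0770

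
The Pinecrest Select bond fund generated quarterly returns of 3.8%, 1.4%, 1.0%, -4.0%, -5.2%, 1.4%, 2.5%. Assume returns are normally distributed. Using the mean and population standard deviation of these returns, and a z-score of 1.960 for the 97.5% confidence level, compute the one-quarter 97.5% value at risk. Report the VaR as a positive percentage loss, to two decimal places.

Mean return μ = 0.90 / 7 = 0.1286%
Σ(r − μ)² = (3.8 − 0.1286)² + (1.4 − 0.1286)² + (1 − 0.1286)² + … = 68.5343
σ = √[68.5343 / 7] = 3.1290%
VaR = −(μ − z·σ) = −(0.1286 − 1.960 × 3.1290) = −(-6.0042) = 6.0042%

6.00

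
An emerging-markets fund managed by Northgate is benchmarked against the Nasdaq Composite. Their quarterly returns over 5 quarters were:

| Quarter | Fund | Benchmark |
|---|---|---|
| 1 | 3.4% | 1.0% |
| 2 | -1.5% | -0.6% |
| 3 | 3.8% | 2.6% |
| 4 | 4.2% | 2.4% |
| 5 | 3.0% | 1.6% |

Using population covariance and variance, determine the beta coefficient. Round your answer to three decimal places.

r̄p = 2.5800%,  r̄m = 1.4000%
Cov = Σ(rp − r̄p)(rm − r̄m) / 5 = 2.2000
Var(rm) = Σ(rm − r̄m)² / 5 = 1.3280
β = Cov / Var = 2.2000 / 1.3280 = 1.6566

1.657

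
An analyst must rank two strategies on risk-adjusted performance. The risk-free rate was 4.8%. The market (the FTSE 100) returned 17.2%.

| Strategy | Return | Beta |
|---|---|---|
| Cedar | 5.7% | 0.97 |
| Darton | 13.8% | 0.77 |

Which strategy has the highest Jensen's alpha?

Darton

Cedar: α = 5.7% − [4.8% + 0.97 × (17.2% − 4.8%)] = -11.128
Darton: α = 13.8% − [4.8% + 0.77 × (17.2% − 4.8%)] = -0.548
Highest: Darton (-0.548).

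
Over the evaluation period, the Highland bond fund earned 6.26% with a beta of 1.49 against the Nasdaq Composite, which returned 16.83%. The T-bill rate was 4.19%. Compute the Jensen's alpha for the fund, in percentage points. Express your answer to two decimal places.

-16.76

CAPM expected return = Rf + β(Rm − Rf) = 4.19% + 1.49 × (16.83% − 4.19%) = 4.19 + 1.49 × 12.64 = 23.0236%
Jensen's α = Rp − E[R] = 6.26% − 23.0236% = -16.7636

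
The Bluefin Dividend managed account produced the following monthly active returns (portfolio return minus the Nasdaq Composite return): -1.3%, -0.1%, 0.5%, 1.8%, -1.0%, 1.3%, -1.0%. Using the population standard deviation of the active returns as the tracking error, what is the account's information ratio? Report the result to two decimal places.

r̄ = (-1.3 − 0.1 + 0.5 + 1.8 − 1 + 1.3 − 1) / 7 = 0.0286%
Population std dev = √[8.8743 / 7] = 1.1259%
IR = r̄ / tracking error = 0.0286 / 1.1259 = 0.0254

0.03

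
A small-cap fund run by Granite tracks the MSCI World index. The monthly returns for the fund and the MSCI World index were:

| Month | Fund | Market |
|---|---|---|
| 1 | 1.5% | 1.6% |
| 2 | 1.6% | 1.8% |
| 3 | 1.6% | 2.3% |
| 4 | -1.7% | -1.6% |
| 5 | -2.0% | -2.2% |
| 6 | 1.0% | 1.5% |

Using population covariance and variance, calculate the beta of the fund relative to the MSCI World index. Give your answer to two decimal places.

0.87

r̄p = 0.3333%,  r̄m = 0.5667%
Cov = Σ(rp − r̄p)(rm − r̄m) / 6 = 2.7411
Var(rm) = Σ(rm − r̄m)² / 6 = 3.1356
β = Cov / Var = 2.7411 / 3.1356 = 0.8742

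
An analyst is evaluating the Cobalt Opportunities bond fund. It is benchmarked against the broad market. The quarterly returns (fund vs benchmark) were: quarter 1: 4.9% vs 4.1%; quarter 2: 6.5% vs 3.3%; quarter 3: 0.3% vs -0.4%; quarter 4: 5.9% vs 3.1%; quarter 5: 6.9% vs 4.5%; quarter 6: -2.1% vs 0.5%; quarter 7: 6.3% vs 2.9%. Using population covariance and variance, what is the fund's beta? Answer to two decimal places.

1.70

r̄p = 4.1000%,  r̄m = 2.5714%
Cov = Σ(rp − r̄p)(rm − r̄m) / 7 = 4.8829
Var(rm) = Σ(rm − r̄m)² / 7 = 2.8706
β = Cov / Var = 4.8829 / 2.8706 = 1.7010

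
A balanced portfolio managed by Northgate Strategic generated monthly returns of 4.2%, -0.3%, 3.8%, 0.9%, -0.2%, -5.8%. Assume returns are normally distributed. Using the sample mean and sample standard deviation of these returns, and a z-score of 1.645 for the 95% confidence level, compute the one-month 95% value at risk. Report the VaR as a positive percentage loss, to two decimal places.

Mean return r̄ = 2.60 / 6 = 0.4333%
Σ(r − r̄)² = 65.5333; sample σ = √(65.5333/5) = 3.6203%
VaR = −(r̄ − z·σ) = −(0.4333 − 1.645 × 3.6203) = −(-5.5221) = 5.5221%

5.52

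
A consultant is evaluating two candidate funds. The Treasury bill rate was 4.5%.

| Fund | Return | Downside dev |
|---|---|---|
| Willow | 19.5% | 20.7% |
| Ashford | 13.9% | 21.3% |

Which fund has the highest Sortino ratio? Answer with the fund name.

Willow: Sortino ratio = (19.5% − 4.5%) / 20.7% = 0.725
Ashford: Sortino ratio = (13.9% − 4.5%) / 21.3% = 0.441
Highest: Willow (0.725).

Willow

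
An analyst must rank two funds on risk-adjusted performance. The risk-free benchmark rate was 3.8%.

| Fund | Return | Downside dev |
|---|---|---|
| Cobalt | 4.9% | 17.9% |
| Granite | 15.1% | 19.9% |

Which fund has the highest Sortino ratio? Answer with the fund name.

Granite

Cobalt: Sortino ratio = (4.9% − 3.8%) / 17.9% = 0.061
Granite: Sortino ratio = (15.1% − 3.8%) / 19.9% = 0.568
Highest: Granite (0.568).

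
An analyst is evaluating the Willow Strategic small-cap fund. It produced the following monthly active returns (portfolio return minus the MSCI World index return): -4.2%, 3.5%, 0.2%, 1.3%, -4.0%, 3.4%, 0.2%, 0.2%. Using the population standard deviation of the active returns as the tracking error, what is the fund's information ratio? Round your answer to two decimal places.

0.03

Mean return μ = 0.60 / 8 = 0.0750%
Σ(r − μ)² = (-4.2 − 0.0750)² + (3.5 − 0.0750)² + … = 59.2150
σ = √[59.2150 / 8] = 2.7206%
IR = μ / tracking error = 0.0750 / 2.7206 = 0.0276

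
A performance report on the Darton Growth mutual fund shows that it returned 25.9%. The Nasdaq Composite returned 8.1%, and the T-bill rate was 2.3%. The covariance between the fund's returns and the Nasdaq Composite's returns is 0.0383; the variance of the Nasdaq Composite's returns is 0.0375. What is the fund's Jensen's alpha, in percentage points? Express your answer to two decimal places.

β = Cov / Var = 0.0383 / 0.0375 = 1.0213
E[R] = Rf + β(Rm − Rf) = 2.3% + 1.0213 × (8.1% − 2.3%) = 8.2235%
α = Rp − E[R] = 25.9% − 8.2235% = 17.6765

17.68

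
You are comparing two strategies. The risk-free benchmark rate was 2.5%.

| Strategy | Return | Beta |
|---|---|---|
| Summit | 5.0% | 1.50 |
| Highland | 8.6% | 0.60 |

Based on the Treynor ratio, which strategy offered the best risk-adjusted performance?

Summit: Treynor = (5.0% − 2.5%) / 1.50 = 1.667
Highland: Treynor = (8.6% − 2.5%) / 0.60 = 10.167
Highest: Highland (10.167).

Highland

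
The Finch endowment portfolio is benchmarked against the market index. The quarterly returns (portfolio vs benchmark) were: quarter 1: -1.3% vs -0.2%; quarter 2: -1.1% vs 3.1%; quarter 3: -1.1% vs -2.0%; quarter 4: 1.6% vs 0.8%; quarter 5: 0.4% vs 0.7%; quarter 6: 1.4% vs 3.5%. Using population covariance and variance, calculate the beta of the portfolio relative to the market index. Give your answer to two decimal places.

0.26

r̄p = -0.0167%,  r̄m = 0.9833%
Cov = Σ(rp − r̄p)(rm − r̄m) / 6 = 0.9347
Var(rm) = Σ(rm − r̄m)² / 6 = 3.5381
β = Cov / Var = 0.9347 / 3.5381 = 0.2642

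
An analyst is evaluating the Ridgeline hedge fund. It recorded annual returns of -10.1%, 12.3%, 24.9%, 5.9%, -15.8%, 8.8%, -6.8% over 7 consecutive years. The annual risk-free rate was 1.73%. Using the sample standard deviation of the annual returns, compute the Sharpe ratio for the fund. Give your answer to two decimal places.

Mean return r̄ = 19.20 / 7 = 2.7429%
Sample σ = √[Σ(r − r̄)² / 6] = √[1228.7771 / 6] = √204.7962 = 14.3107%
Sharpe = (r̄ − rf) / σ = (2.7429 − 1.73) / 14.3107 = 1.0129 / 14.3107 = 0.0708

0.07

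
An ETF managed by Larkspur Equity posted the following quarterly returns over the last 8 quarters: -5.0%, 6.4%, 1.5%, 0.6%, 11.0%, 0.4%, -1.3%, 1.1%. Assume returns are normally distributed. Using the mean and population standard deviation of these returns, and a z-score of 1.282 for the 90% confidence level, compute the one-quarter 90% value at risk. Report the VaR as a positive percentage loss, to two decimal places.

4.00

Mean return r̄ = 14.70 / 8 = 1.8375%
Σ(r − r̄)² = 165.6188; population σ = √(165.6188/8) = 4.5500%
VaR = −(r̄ − z·σ) = −(1.8375 − 1.282 × 4.5500) = −(-3.9956) = 3.9956%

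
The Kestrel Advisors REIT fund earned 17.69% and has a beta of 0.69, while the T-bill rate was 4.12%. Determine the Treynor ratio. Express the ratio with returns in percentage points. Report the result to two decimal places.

19.67

Treynor = (Rp − Rf) / β = (17.69% − 4.12%) / 0.69 = 13.57 / 0.69 = 19.6667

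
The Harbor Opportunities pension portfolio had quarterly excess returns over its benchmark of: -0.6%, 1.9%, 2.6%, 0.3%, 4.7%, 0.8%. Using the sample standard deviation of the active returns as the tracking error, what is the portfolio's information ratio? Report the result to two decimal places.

Mean return μ = 9.70 / 6 = 1.6167%
Σ(r − μ)² = (-0.6 − 1.6167)² + (1.9 − 1.6167)² + (2.6 − 1.6167)² + … = 17.8683
σ = √[17.8683 / 5] = 1.8904%
IR = μ / tracking error = 1.6167 / 1.8904 = 0.8552

0.86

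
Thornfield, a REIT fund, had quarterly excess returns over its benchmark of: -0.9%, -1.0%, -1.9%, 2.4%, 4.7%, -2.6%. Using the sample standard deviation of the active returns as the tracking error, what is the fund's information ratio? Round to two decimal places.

r̄ = (-0.9 − 1 − 1.9 + 2.4 + 4.7 − 2.6) / 6 = 0.70 / 6 = 0.1167%
Σ(r − r̄)² = 39.9483; sample σ = √(39.9483/5) = 2.8266%
IR = r̄ / tracking error = 0.1167 / 2.8266 = 0.0413

0.04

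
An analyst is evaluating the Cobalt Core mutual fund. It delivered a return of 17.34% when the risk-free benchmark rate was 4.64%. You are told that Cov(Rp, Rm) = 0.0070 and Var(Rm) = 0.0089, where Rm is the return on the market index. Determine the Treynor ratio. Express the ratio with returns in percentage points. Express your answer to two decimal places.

β = Cov / Var = 0.0070 / 0.0089 = 0.7865
Treynor = (Rp − Rf) / β = (17.34% − 4.64%) / 0.7865 = 12.70 / 0.7865 = 16.1475

16.15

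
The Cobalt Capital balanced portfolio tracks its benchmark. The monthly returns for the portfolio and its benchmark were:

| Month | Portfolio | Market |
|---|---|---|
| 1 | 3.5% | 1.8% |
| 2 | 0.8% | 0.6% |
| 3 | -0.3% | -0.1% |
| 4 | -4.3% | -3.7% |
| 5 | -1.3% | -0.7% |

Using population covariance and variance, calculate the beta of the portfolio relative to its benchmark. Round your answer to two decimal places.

1.36

r̄p = -0.3200%,  r̄m = -0.4200%
Cov = Σ(rp − r̄p)(rm − r̄m) / 5 = 4.5916
Var(rm) = Σ(rm − r̄m)² / 5 = 3.3816
β = Cov / Var = 4.5916 / 3.3816 = 1.3578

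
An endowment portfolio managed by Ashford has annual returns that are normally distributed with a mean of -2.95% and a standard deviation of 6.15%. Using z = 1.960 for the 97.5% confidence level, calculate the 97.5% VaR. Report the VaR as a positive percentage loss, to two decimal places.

15.00

VaR (as % loss) = −(μ − z·σ) = −(-2.95% − 1.960 × 6.15%) = −(-15.0040%) = 15.0040%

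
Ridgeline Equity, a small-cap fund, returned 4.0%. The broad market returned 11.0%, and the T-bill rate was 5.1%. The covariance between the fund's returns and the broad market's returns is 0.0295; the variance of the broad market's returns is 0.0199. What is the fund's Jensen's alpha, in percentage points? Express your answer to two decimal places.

β = Cov / Var = 0.0295 / 0.0199 = 1.4824
E[R] = Rf + β(Rm − Rf) = 5.1% + 1.4824 × (11.0% − 5.1%) = 13.8462%
α = Rp − E[R] = 4.0% − 13.8462% = -9.8462

-9.85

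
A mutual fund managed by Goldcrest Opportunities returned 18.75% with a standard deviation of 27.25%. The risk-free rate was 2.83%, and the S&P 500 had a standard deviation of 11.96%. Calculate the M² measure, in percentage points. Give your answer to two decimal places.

Sharpe = (Rp − Rf) / σp = (18.75% − 2.83%) / 27.25% = 0.5842
M² = Rf + Sharpe × σm = 2.83% + 0.5842 × 11.96% = 9.8170%

9.82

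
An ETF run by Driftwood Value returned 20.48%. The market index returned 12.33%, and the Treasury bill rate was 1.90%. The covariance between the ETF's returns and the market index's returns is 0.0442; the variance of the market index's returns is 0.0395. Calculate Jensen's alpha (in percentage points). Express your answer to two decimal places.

6.91

β = Cov / Var = 0.0442 / 0.0395 = 1.1190
E[R] = Rf + β(Rm − Rf) = 1.90% + 1.1190 × (12.33% − 1.90%) = 13.5712%
α = Rp − E[R] = 20.48% − 13.5712% = 6.9088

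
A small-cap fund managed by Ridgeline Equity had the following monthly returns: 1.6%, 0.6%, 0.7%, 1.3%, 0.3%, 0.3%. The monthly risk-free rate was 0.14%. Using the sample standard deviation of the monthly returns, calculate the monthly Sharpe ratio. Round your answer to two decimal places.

μ = (1.6 + 0.6 + 0.7 + 1.3 + 0.3 + 0.3) / 6 = 4.80 / 6 = 0.8000%
Σ(r − μ)² = (1.6 − 0.8000)² + (0.6 − 0.8000)² + … = 1.4400
sample σ = √(1.4400 / 5) = √0.2880 = 0.5367%
Sharpe = (μ − rf) / σ = (0.8000 − 0.14) / 0.5367 = 0.6600 / 0.5367 = 1.2297

1.23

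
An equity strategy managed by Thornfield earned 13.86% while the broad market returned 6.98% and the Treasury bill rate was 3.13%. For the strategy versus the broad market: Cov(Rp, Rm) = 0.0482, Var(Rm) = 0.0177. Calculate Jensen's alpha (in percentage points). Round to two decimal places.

0.25

β = Cov / Var = 0.0482 / 0.0177 = 2.7232
E[R] = Rf + β(Rm − Rf) = 3.13% + 2.7232 × (6.98% − 3.13%) = 13.6143%
α = Rp − E[R] = 13.86% − 13.6143% = 0.2457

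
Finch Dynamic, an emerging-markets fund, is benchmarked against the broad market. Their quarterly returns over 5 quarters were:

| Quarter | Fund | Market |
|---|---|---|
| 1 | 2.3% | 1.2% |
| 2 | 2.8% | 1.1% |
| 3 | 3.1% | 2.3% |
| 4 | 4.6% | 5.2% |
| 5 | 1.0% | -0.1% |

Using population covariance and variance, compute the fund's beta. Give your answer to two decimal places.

r̄p = 2.7600%,  r̄m = 1.9400%
Cov = Σ(rp − r̄p)(rm − r̄m) / 5 = 2.0036
Var(rm) = Σ(rm − r̄m)² / 5 = 3.2344
β = Cov / Var = 2.0036 / 3.2344 = 0.6195

0.62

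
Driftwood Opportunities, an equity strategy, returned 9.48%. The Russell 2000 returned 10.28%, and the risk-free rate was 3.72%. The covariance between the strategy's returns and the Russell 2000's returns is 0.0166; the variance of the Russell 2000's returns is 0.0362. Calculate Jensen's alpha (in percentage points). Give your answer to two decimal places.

β = Cov / Var = 0.0166 / 0.0362 = 0.4586
E[R] = Rf + β(Rm − Rf) = 3.72% + 0.4586 × (10.28% − 3.72%) = 6.7284%
α = Rp − E[R] = 9.48% − 6.7284% = 2.7516

2.75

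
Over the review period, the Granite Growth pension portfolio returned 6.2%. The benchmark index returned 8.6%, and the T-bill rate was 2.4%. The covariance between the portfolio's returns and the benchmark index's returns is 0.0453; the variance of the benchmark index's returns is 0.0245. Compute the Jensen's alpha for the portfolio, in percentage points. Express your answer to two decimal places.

β = Cov / Var = 0.0453 / 0.0245 = 1.8490
E[R] = Rf + β(Rm − Rf) = 2.4% + 1.8490 × (8.6% − 2.4%) = 13.8638%
α = Rp − E[R] = 6.2% − 13.8638% = -7.6638

-7.66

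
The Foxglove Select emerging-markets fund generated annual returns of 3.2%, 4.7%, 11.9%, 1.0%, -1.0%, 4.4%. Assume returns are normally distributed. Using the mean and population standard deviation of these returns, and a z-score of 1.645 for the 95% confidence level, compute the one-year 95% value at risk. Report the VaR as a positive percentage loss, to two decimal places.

2.60

r̄ = (3.2 + 4.7 + 11.9 + 1 − 1 + 4.4) / 6 = 4.0333%
Σ(r − r̄)² = 97.6933; population σ = √(97.6933/6) = 4.0351%
VaR = −(r̄ − z·σ) = −(4.0333 − 1.645 × 4.0351) = −(-2.6044) = 2.6044%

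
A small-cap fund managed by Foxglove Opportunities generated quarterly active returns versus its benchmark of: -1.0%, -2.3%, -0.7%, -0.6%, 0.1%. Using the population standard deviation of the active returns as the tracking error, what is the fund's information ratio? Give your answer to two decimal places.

-1.14

μ = (-1 − 2.3 − 0.7 − 0.6 + 0.1) / 5 = -0.9000%
Population σ = √[Σ(r − μ)² / 5] = √[3.1000 / 5] = √0.6200 = 0.7874%
IR = μ / tracking error = -0.9000 / 0.7874 = -1.1430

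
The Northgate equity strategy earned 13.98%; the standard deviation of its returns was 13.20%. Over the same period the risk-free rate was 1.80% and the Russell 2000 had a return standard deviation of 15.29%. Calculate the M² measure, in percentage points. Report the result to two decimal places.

15.91

Sharpe = (Rp − Rf) / σp = (13.98% − 1.80%) / 13.20% = 0.9227
M² = Rf + Sharpe × σm = 1.80% + 0.9227 × 15.29% = 15.9081%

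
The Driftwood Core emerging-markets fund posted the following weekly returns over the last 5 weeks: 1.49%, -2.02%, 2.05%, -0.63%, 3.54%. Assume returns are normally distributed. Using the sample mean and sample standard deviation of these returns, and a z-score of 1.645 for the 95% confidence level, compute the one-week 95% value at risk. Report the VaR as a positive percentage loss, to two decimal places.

2.75

μ = (1.49 − 2.02 + 2.05 − 0.63 + 3.54) / 5 = 4.430 / 5 = 0.8860%
Sample σ = √[Σ(r − μ)² / 4] = √[19.5065 / 4] = √4.8766 = 2.2083%
VaR = −(μ − z·σ) = −(0.8860 − 1.645 × 2.2083) = −(-2.7467) = 2.7467%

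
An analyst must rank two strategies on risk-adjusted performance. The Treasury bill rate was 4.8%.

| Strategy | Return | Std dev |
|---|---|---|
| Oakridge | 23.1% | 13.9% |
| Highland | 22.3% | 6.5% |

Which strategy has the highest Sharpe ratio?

Highland

Oakridge: Sharpe ratio = (23.1% − 4.8%) / 13.9% = 1.317
Highland: Sharpe ratio = (22.3% − 4.8%) / 6.5% = 2.692
Highest: Highland (2.692).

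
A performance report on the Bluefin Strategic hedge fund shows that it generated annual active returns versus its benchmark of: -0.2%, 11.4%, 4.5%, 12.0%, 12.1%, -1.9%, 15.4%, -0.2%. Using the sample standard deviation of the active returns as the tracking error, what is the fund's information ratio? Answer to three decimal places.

r̄ = (-0.2 + 11.4 + 4.5 + 12 + 12.1 − 1.9 + 15.4 − 0.2) / 8 = 53.10 / 8 = 6.6375%
Sample std dev = √[329.0188 / 7] = 6.8559%
IR = r̄ / tracking error = 6.6375 / 6.8559 = 0.9681

0.968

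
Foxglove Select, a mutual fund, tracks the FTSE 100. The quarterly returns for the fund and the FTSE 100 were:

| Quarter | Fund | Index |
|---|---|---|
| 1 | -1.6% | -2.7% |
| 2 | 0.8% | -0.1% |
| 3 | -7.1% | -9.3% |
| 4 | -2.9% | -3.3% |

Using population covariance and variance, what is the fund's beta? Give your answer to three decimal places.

0.843

r̄p = -2.7000%,  r̄m = -3.8500%
Cov = Σ(rp − r̄p)(rm − r̄m) / 4 = 9.5650
Var(rm) = Σ(rm − r̄m)² / 4 = 11.3475
β = Cov / Var = 9.5650 / 11.3475 = 0.8429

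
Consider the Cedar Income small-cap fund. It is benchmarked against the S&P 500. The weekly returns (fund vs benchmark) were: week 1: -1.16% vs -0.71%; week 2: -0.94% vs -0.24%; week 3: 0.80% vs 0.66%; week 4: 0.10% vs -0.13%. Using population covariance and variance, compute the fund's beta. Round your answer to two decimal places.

r̄p = -0.3000%,  r̄m = -0.1050%
Cov = Σ(rp − r̄p)(rm − r̄m) / 4 = 0.3596
Var(rm) = Σ(rm − r̄m)² / 4 = 0.2425
β = Cov / Var = 0.3596 / 0.2425 = 1.4829

1.48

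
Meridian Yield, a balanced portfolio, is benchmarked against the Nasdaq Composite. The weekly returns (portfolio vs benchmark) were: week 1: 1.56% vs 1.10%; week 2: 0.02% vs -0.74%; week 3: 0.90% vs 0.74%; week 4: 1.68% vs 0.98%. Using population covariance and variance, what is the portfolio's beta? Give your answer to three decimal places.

r̄p = 1.0400%,  r̄m = 0.5200%
Cov = Σ(rp − r̄p)(rm − r̄m) / 4 = 0.4626
Var(rm) = Σ(rm − r̄m)² / 4 = 0.5460
β = Cov / Var = 0.4626 / 0.5460 = 0.8473

0.847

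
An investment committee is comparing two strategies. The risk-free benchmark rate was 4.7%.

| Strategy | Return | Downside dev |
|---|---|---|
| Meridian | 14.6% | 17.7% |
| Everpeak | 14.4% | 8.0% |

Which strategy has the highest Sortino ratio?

Everpeak

Meridian: Sortino ratio = (14.6% − 4.7%) / 17.7% = 0.559
Everpeak: Sortino ratio = (14.4% − 4.7%) / 8.0% = 1.213
Highest: Everpeak (1.213).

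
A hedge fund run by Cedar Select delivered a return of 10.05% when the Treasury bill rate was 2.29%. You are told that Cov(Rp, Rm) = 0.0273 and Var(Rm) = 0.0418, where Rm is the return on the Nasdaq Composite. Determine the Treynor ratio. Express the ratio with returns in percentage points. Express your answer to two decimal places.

11.88

β = Cov / Var = 0.0273 / 0.0418 = 0.6531
Treynor = (Rp − Rf) / β = (10.05% − 2.29%) / 0.6531 = 7.76 / 0.6531 = 11.8818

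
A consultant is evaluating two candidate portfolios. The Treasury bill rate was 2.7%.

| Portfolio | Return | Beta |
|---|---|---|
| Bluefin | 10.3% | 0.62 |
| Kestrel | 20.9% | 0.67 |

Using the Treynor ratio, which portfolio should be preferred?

Kestrel

Bluefin: Treynor = (10.3% − 2.7%) / 0.62 = 12.258
Kestrel: Treynor = (20.9% − 2.7%) / 0.67 = 27.164
Highest: Kestrel (27.164).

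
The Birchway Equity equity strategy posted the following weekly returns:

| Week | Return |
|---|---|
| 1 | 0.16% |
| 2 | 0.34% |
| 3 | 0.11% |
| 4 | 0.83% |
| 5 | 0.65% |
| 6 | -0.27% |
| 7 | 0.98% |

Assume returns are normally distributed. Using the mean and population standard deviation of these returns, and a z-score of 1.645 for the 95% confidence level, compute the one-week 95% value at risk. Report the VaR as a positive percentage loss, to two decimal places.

r̄ = (0.16 + 0.34 + 0.11 + 0.83 + 0.65 − 0.27 + 0.98) / 7 = 0.4000%
Population std dev = √[1.1780 / 7] = 0.4102%
VaR = −(r̄ − z·σ) = −(0.4000 − 1.645 × 0.4102) = −(-0.2748) = 0.2748%

0.27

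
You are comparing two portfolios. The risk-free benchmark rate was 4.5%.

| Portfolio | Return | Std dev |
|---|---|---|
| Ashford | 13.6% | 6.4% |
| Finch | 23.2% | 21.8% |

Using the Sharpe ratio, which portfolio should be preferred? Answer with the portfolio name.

Ashford: Sharpe ratio = (13.6% − 4.5%) / 6.4% = 1.422
Finch: Sharpe ratio = (23.2% − 4.5%) / 21.8% = 0.858
Highest: Ashford (1.422).

Ashford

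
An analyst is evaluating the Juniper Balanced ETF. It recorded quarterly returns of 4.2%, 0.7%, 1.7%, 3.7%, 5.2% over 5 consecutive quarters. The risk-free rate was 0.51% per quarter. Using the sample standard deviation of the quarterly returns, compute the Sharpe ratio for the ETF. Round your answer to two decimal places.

1.40

r̄ = (4.2 + 0.7 + 1.7 + 3.7 + 5.2) / 5 = 3.1000%
Σ(r − r̄)² = (4.2 − 3.1000)² + (0.7 − 3.1000)² + … = 13.7000
σ = √[13.7000 / 4] = 1.8507%
Sharpe = (r̄ − rf) / σ = (3.1000 − 0.51) / 1.8507 = 2.5900 / 1.8507 = 1.3995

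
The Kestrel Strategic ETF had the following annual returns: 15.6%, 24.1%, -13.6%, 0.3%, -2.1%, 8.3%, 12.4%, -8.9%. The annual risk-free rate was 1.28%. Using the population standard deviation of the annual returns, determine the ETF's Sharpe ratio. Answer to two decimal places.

μ = (15.6 + 24.1 − 13.6 + 0.3 − 2.1 + 8.3 + 12.4 − 8.9) / 8 = 4.5125%
Σ(r − μ)² = 1152.5888; population σ = √(1152.5888/8) = 12.0031%
Sharpe = (μ − rf) / σ = (4.5125 − 1.28) / 12.0031 = 3.2325 / 12.0031 = 0.2693

0.27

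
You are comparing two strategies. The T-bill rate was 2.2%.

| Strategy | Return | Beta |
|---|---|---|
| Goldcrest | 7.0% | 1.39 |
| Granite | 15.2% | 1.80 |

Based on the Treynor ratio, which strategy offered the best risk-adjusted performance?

Granite

Goldcrest: Treynor = (7.0% − 2.2%) / 1.39 = 3.453
Granite: Treynor = (15.2% − 2.2%) / 1.80 = 7.222
Highest: Granite (7.222).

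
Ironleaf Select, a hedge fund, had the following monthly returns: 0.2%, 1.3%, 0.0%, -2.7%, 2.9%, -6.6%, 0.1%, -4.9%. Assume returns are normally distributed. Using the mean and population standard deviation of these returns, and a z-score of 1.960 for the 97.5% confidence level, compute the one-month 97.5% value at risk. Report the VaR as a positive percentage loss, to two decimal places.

r̄ = (0.2 + 1.3 + 0 − 2.7 + 2.9 − 6.6 + 0.1 − 4.9) / 8 = -9.70 / 8 = -1.2125%
Σ(r − r̄)² = 73.2488; population σ = √(73.2488/8) = 3.0259%
VaR = −(r̄ − z·σ) = −(-1.2125 − 1.960 × 3.0259) = −(-7.1433) = 7.1433%

7.14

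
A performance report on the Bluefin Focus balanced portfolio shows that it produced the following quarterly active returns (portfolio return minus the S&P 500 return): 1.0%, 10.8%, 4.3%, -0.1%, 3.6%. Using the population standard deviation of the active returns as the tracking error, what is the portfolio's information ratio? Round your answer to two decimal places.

1.03

Mean return r̄ = 19.60 / 5 = 3.9200%
Σ(r − r̄)² = 72.2680; population σ = √(72.2680/5) = 3.8018%
IR = r̄ / tracking error = 3.9200 / 3.8018 = 1.0311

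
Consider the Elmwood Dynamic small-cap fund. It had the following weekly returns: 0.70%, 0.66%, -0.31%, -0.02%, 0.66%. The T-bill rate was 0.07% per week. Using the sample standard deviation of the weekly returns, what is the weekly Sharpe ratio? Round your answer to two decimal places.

0.57

μ = (0.7 + 0.66 − 0.31 − 0.02 + 0.66) / 5 = 0.3380%
Σ(r − μ)² = (0.7 − 0.3380)² + (0.66 − 0.3380)² + … = 0.8865
sample σ = √(0.8865 / 4) = √0.2216 = 0.4707%
Sharpe = (μ − rf) / σ = (0.3380 − 0.07) / 0.4707 = 0.2680 / 0.4707 = 0.5694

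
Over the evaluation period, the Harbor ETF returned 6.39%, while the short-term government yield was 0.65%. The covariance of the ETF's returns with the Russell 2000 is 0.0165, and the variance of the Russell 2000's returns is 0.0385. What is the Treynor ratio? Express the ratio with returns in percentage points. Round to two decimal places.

β = Cov / Var = 0.0165 / 0.0385 = 0.4286
Treynor = (Rp − Rf) / β = (6.39% − 0.65%) / 0.4286 = 5.74 / 0.4286 = 13.3924

13.39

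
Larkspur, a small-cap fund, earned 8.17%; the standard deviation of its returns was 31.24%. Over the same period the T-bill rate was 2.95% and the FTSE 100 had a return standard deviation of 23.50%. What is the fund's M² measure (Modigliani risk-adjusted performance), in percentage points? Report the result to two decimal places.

Sharpe = (Rp − Rf) / σp = (8.17% − 2.95%) / 31.24% = 0.1671
M² = Rf + Sharpe × σm = 2.95% + 0.1671 × 23.50% = 6.8769%

6.88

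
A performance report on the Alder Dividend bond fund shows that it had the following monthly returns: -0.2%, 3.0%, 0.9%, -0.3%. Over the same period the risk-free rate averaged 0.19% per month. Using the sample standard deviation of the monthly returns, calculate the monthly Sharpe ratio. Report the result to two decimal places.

Mean return r̄ = 3.40 / 4 = 0.8500%
Σ(r − r̄)² = (-0.2 − 0.8500)² + (3 − 0.8500)² + … = 7.0500
sample σ = √(7.0500 / 3) = √2.3500 = 1.5330%
Sharpe = (r̄ − rf) / σ = (0.8500 − 0.19) / 1.5330 = 0.6600 / 1.5330 = 0.4305

0.43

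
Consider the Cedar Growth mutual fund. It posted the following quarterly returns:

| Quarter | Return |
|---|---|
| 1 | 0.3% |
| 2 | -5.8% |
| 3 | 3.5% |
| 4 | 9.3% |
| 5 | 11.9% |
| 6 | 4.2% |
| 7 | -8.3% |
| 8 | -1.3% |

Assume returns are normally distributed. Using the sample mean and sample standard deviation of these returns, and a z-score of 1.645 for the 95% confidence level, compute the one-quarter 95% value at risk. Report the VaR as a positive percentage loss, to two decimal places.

μ = (0.3 − 5.8 + 3.5 + 9.3 + 11.9 + 4.2 − 8.3 − 1.3) / 8 = 13.80 / 8 = 1.7250%
Sample std dev = √[338.4950 / 7] = 6.9539%
VaR = −(μ − z·σ) = −(1.7250 − 1.645 × 6.9539) = −(-9.7142) = 9.7142%

9.71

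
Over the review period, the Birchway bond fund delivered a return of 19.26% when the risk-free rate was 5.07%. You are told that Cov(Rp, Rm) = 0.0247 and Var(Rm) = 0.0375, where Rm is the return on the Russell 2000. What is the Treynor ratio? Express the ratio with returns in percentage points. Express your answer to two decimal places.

21.54

β = Cov / Var = 0.0247 / 0.0375 = 0.6587
Treynor = (Rp − Rf) / β = (19.26% − 5.07%) / 0.6587 = 14.19 / 0.6587 = 21.5424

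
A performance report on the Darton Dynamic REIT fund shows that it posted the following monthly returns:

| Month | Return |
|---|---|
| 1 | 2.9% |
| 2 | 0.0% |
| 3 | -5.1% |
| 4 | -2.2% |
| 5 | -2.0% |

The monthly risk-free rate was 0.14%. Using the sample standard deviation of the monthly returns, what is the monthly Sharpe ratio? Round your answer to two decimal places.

r̄ = (2.9 + 0 − 5.1 − 2.2 − 2) / 5 = -6.40 / 5 = -1.2800%
Sample std dev = √[35.0680 / 4] = 2.9609%
Sharpe = (r̄ − rf) / σ = (-1.2800 − 0.14) / 2.9609 = -1.4200 / 2.9609 = -0.4796

-0.48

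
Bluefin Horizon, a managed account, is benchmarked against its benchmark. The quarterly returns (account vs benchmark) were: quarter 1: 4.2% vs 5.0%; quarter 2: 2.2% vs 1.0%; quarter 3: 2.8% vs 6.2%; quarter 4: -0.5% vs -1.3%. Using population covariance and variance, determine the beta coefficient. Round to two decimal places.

0.48

r̄p = 2.1750%,  r̄m = 2.7250%
Cov = Σ(rp − r̄p)(rm − r̄m) / 4 = 4.3756
Var(rm) = Σ(rm − r̄m)² / 4 = 9.1069
β = Cov / Var = 4.3756 / 9.1069 = 0.4805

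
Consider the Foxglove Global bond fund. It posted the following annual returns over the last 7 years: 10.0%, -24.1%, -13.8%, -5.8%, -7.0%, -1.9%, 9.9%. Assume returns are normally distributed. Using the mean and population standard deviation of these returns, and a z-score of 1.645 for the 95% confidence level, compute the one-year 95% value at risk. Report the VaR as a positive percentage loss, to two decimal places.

23.35

Mean return μ = -32.70 / 7 = -4.6714%
Σ(r − μ)² = (10 − (-4.6714))² + (-24.1 − (-4.6714))² + … = 902.7543
population σ = √(902.7543 / 7) = √128.9649 = 11.3563%
VaR = −(μ − z·σ) = −(-4.6714 − 1.645 × 11.3563) = −(-23.3525) = 23.3525%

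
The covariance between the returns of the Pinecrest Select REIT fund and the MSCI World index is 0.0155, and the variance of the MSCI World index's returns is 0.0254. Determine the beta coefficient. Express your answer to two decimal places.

0.61

β = Cov(Rp, Rm) / Var(Rm) = 0.0155 / 0.0254 = 0.6102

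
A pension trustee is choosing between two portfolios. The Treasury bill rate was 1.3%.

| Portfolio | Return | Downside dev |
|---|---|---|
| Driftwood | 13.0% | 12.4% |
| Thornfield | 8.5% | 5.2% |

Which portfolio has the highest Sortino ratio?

Driftwood: Sortino ratio = (13.0% − 1.3%) / 12.4% = 0.944
Thornfield: Sortino ratio = (8.5% − 1.3%) / 5.2% = 1.385
Highest: Thornfield (1.385).

Thornfield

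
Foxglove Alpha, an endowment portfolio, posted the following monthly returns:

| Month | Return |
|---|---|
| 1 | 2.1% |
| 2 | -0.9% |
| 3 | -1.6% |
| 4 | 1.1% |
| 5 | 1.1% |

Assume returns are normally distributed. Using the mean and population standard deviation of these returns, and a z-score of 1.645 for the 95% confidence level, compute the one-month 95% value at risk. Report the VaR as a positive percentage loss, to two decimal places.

r̄ = (2.1 − 0.9 − 1.6 + 1.1 + 1.1) / 5 = 1.80 / 5 = 0.3600%
Σ(r − r̄)² = (2.1 − 0.3600)² + (-0.9 − 0.3600)² + … = 9.5520
σ = √[9.5520 / 5] = 1.3822%
VaR = −(r̄ − z·σ) = −(0.3600 − 1.645 × 1.3822) = −(-1.9137) = 1.9137%

1.91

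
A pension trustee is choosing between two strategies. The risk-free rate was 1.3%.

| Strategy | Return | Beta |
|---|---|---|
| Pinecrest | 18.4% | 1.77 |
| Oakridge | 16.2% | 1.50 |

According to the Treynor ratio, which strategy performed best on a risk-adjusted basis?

Pinecrest: Treynor = (18.4% − 1.3%) / 1.77 = 9.661
Oakridge: Treynor = (16.2% − 1.3%) / 1.50 = 9.933
Highest: Oakridge (9.933).

Oakridge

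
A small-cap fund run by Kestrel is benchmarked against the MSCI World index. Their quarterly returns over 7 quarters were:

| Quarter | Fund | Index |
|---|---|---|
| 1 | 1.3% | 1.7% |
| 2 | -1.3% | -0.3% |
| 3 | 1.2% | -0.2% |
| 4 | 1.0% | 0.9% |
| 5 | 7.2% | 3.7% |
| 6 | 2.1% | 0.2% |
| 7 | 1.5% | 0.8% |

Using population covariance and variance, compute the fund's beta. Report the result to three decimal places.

1.629

r̄p = 1.8571%,  r̄m = 0.9714%
Cov = Σ(rp − r̄p)(rm − r̄m) / 7 = 2.6988
Var(rm) = Σ(rm − r̄m)² / 7 = 1.6563
β = Cov / Var = 2.6988 / 1.6563 = 1.6294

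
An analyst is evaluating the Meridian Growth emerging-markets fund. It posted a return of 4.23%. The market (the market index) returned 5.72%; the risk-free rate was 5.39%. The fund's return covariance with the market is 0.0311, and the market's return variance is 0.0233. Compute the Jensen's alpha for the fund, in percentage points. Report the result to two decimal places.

-1.60

β = Cov / Var = 0.0311 / 0.0233 = 1.3348
E[R] = Rf + β(Rm − Rf) = 5.39% + 1.3348 × (5.72% − 5.39%) = 5.8305%
α = Rp − E[R] = 4.23% − 5.8305% = -1.6005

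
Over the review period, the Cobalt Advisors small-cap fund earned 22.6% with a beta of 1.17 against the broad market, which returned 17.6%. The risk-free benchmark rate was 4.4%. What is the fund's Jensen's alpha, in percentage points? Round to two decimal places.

CAPM expected return = Rf + β(Rm − Rf) = 4.4% + 1.17 × (17.6% − 4.4%) = 4.4 + 1.17 × 13.20 = 19.8440%
Jensen's α = Rp − E[R] = 22.6% − 19.8440% = 2.7560

2.76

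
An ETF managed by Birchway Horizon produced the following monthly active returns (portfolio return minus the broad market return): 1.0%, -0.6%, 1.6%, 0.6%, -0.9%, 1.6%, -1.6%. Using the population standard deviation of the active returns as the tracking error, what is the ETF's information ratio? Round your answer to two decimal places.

r̄ = (1 − 0.6 + 1.6 + 0.6 − 0.9 + 1.6 − 1.6) / 7 = 1.70 / 7 = 0.2429%
Σ(r − r̄)² = (1 − 0.2429)² + (-0.6 − 0.2429)² + … = 9.7971
σ = √[9.7971 / 7] = 1.1830%
IR = r̄ / tracking error = 0.2429 / 1.1830 = 0.2053

0.21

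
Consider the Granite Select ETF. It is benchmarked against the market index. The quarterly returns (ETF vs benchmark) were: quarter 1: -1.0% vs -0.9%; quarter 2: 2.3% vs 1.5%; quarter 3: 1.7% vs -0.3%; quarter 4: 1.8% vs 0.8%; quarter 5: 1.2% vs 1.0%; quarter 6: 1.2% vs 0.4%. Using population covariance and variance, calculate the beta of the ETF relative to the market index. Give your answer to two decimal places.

1.01

r̄p = 1.2000%,  r̄m = 0.4167%
Cov = Σ(rp − r̄p)(rm − r̄m) / 6 = 0.6600
Var(rm) = Σ(rm − r̄m)² / 6 = 0.6514
β = Cov / Var = 0.6600 / 0.6514 = 1.0132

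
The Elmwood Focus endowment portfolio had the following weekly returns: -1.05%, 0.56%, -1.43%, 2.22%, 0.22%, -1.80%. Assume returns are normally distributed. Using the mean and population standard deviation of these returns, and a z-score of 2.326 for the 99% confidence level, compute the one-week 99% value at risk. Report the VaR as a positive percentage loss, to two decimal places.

3.42

Mean return r̄ = -1.280 / 6 = -0.2133%
Σ(r − r̄)² = 11.4047; population σ = √(11.4047/6) = 1.3787%
VaR = −(r̄ − z·σ) = −(-0.2133 − 2.326 × 1.3787) = −(-3.4202) = 3.4202%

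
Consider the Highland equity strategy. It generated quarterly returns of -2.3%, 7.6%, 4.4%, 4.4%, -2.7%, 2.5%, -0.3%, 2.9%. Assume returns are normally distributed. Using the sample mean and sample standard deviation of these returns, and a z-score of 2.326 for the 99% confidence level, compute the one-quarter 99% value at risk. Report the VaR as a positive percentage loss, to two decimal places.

6.27

μ = (-2.3 + 7.6 + 4.4 + 4.4 − 2.7 + 2.5 − 0.3 + 2.9) / 8 = 16.50 / 8 = 2.0625%
Sample std dev = √[89.7788 / 7] = 3.5813%
VaR = −(μ − z·σ) = −(2.0625 − 2.326 × 3.5813) = −(-6.2676) = 6.2676%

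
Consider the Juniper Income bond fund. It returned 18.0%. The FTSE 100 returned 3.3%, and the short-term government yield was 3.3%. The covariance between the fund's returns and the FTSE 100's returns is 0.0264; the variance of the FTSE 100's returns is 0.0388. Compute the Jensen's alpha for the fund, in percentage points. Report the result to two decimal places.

14.70

β = Cov / Var = 0.0264 / 0.0388 = 0.6804
E[R] = Rf + β(Rm − Rf) = 3.3% + 0.6804 × (3.3% − 3.3%) = 3.3000%
α = Rp − E[R] = 18.0% − 3.3000% = 14.7000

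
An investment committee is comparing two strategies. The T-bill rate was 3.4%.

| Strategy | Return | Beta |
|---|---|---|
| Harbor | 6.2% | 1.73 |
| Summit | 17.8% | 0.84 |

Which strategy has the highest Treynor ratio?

Harbor: Treynor = (6.2% − 3.4%) / 1.73 = 1.618
Summit: Treynor = (17.8% − 3.4%) / 0.84 = 17.143
Highest: Summit (17.143).

Summit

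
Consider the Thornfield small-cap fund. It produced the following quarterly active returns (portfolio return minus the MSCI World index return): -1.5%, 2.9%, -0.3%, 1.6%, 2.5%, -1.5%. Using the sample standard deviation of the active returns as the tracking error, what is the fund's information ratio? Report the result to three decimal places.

0.312

r̄ = (-1.5 + 2.9 − 0.3 + 1.6 + 2.5 − 1.5) / 6 = 3.70 / 6 = 0.6167%
Σ(r − r̄)² = (-1.5 − 0.6167)² + (2.9 − 0.6167)² + … = 19.5283
σ = √[19.5283 / 5] = 1.9763%
IR = r̄ / tracking error = 0.6167 / 1.9763 = 0.3120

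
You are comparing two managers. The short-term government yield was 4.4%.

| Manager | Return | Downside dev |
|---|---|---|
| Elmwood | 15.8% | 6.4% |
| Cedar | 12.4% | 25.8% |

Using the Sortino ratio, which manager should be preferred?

Elmwood: Sortino ratio = (15.8% − 4.4%) / 6.4% = 1.781
Cedar: Sortino ratio = (12.4% − 4.4%) / 25.8% = 0.310
Highest: Elmwood (1.781).

Elmwood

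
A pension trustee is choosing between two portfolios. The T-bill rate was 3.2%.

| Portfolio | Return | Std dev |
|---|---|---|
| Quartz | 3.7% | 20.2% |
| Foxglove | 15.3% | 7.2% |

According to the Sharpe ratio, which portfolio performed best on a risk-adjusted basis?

Quartz: Sharpe ratio = (3.7% − 3.2%) / 20.2% = 0.025
Foxglove: Sharpe ratio = (15.3% − 3.2%) / 7.2% = 1.681
Highest: Foxglove (1.681).

Foxglove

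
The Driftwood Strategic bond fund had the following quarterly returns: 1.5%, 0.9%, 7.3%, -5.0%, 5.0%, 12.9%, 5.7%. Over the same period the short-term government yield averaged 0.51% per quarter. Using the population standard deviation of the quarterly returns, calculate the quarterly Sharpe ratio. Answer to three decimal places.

Mean return μ = 28.30 / 7 = 4.0429%
Population σ = √[Σ(r − μ)² / 7] = √[190.8371 / 7] = √27.2624 = 5.2213%
Sharpe = (μ − rf) / σ = (4.0429 − 0.51) / 5.2213 = 3.5329 / 5.2213 = 0.6766

0.677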